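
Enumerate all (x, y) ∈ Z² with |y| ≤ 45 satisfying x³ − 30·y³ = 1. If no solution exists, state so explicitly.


The equation is x³ - 30y³ = 1. For fixed y, x³ = 30·y³ + 1, so a solution requires the RHS to be a perfect cube.
Strategy: iterate y from -45 to 45, compute RHS = 30·y³ + 1, and check whether it is a (positive or negative) perfect cube.
Check small values of y:
  y = 0: RHS = 1 = (1)³ ⇒ x = 1 works.
  y = 1: RHS = 31 is not a perfect cube.
  y = -1: RHS = -29 is not a perfect cube.
  y = 2: RHS = 241 is not a perfect cube.
  y = -2: RHS = -239 is not a perfect cube.
  y = 3: RHS = 811 is not a perfect cube.
  y = -3: RHS = -809 is not a perfect cube.
Continuing the search up to |y| = 45 finds no further solutions beyond those listed.
Collected solutions: (1, 0).

Solutions (with |y| ≤ 45): (1, 0).


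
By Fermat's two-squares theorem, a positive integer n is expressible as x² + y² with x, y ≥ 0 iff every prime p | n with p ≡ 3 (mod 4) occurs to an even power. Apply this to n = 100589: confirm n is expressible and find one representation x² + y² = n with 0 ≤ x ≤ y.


Step 1: Factor n = 100589 = 17 · 61 · 97.
Step 2: Check the mod-4 condition on each prime factor: 17 ≡ 1 (mod 4), exponent 1; 61 ≡ 1 (mod 4), exponent 1; 97 ≡ 1 (mod 4), exponent 1.
All primes ≡ 3 (mod 4) appear to even exponent (or don't appear), so by the two-squares theorem n IS expressible as a sum of two squares.
Step 3: Build a representation. Here n = 17 · 61 · 97 is a product of primes ≡ 1 (mod 4). Each prime p ≡ 1 (mod 4) is itself a sum of two squares; find a² by testing p − a² for a perfect square:
  17: 17 − 1² = 16 = 4² ⇒ 17 = 1² + 4².
  61: 61 − 1² = 60, 61 − 2² = 57, 61 − 3² = 52, 61 − 4² = 45, 61 − 5² = 36 = 6² ⇒ 61 = 5² + 6².
  97: 97 − 1² = 96, 97 − 2² = 93, 97 − 3² = 88, 97 − 4² = 81 = 9² ⇒ 97 = 4² + 9².
  Combine using the Brahmagupta–Fibonacci identity (a² + b²)(c² + d²) = (ac − bd)² + (ad + bc)² = (ac + bd)² + (ad − bc)²:
  17 · 61 = 1037: from (1² + 4²)(5² + 6²), take (1·5 − 4·6, 1·6 + 4·5) = (5 − 24, 6 + 20) = (-19, 26); dropping signs (only squares matter) gives (19, 26); check 19² + 26² = 361 + 676 = 1037 ✓.
  1037 · 97 = 100589: from (19² + 26²)(4² + 9²), take (19·4 − 26·9, 19·9 + 26·4) = (76 − 234, 171 + 104) = (-158, 275); dropping signs (only squares matter) gives (158, 275); check 158² + 275² = 24964 + 75625 = 100589 ✓.
Step 4: Order so x ≤ y and verify: 158² + 275² = 24964 + 75625 = 100589 = n. ✓

n = 100589 = 158² + 275² (one valid representation with x ≤ y).


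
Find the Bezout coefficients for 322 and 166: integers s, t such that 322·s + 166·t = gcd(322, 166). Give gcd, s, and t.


Euclidean algorithm on (322, 166) — divide until remainder is 0:
  322 = 1 · 166 + 156
  166 = 1 · 156 + 10
  156 = 15 · 10 + 6
  10 = 1 · 6 + 4
  6 = 1 · 4 + 2
  4 = 2 · 2 + 0
gcd(322, 166) = 2.
Track Bezout coefficients alongside the remainders: start with r₀ = 322 = a·1 + b·0 (s = 1, t = 0) and r₁ = 166 = a·0 + b·1 (s = 0, t = 1); each new remainder r_{k+1} = r_{k-1} − q_k·r_k inherits s_{k+1} = s_{k-1} − q_k·s_k, t_{k+1} = t_{k-1} − q_k·t_k, so r_k = a·s_k + b·t_k at every step:
  q = 1: r = 156, s = 1 − 1·0 = 1, t = 0 − 1·1 = -1  (check: 322·1 + 166·(-1) = 156)
  q = 1: r = 10, s = 0 − 1·1 = -1, t = 1 − 1·(-1) = 2  (check: 322·(-1) + 166·2 = 10)
  q = 15: r = 6, s = 1 − 15·(-1) = 16, t = -1 − 15·2 = -31  (check: 322·16 + 166·(-31) = 6)
  q = 1: r = 4, s = -1 − 1·16 = -17, t = 2 − 1·(-31) = 33  (check: 322·(-17) + 166·33 = 4)
  q = 1: r = 2, s = 16 − 1·(-17) = 33, t = -31 − 1·33 = -64  (check: 322·33 + 166·(-64) = 2)
The row with r = 2 (the gcd) gives the Bezout coefficients s = 33, t = -64.
Result: 322 · (33) + 166 · (-64) = 2.

gcd(322, 166) = 2; s = 33, t = -64 (check: 322·33 + 166·(-64) = 2).


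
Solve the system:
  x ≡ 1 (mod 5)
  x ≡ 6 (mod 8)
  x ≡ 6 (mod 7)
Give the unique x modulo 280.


Moduli 5, 8, 7 are pairwise coprime; by CRT there is a unique solution modulo M = 5 · 8 · 7 = 280.
Solve pairwise, accumulating the modulus:
  Start with x ≡ 1 (mod 5).
  Combine with x ≡ 6 (mod 8): since gcd(5, 8) = 1, we get a unique residue mod 40.
    Write x = 1 + 5·t and substitute into x ≡ 6 (mod 8): 5·t ≡ 6 − 1 = 5 (mod 8).
    The inverse of 5 mod 8 is 5 (since 5·5 = 25 = 3·8 + 1), so t ≡ 5·5 = 25 ≡ 1 (mod 8).
    Then x = 1 + 5·1 = 6, valid modulo lcm(5, 8) = 40: x ≡ 6 (mod 40).
  Combine with x ≡ 6 (mod 7): since gcd(40, 7) = 1, we get a unique residue mod 280.
    Write x = 6 + 40·t and substitute into x ≡ 6 (mod 7): 40·t ≡ 6 − 6 = 0 (mod 7).
    Reduce coefficients mod 7: 5·t ≡ 0 (mod 7).
    The inverse of 5 mod 7 is 3 (since 5·3 = 15 = 2·7 + 1), so t ≡ 3·0 = 0 ≡ 0 (mod 7).
    Then x = 6 + 40·0 = 6, valid modulo lcm(40, 7) = 280: x ≡ 6 (mod 280).
Verify: 6 mod 5 = 1 ✓, 6 mod 8 = 6 ✓, 6 mod 7 = 6 ✓.

x ≡ 6 (mod 280).


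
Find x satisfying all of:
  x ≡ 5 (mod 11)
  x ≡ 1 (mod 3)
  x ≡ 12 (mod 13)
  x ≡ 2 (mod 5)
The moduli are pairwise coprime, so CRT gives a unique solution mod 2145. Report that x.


Product of moduli M = 11 · 3 · 13 · 5 = 2145.
Merge one congruence at a time:
  Start: x ≡ 5 (mod 11).
  Combine with x ≡ 1 (mod 3); new modulus lcm = 33.
    Write x = 5 + 11·t and substitute into x ≡ 1 (mod 3): 11·t ≡ 1 − 5 = -4 (mod 3).
    Reduce coefficients mod 3: 2·t ≡ 2 (mod 3).
    The inverse of 2 mod 3 is 2 (since 2·2 = 4 = 1·3 + 1), so t ≡ 2·2 = 4 ≡ 1 (mod 3).
    Then x = 5 + 11·1 = 16, valid modulo lcm(11, 3) = 33: x ≡ 16 (mod 33).
  Combine with x ≡ 12 (mod 13); new modulus lcm = 429.
    Write x = 16 + 33·t and substitute into x ≡ 12 (mod 13): 33·t ≡ 12 − 16 = -4 (mod 13).
    Reduce coefficients mod 13: 7·t ≡ 9 (mod 13).
    The inverse of 7 mod 13 is 2 (since 7·2 = 14 = 1·13 + 1), so t ≡ 2·9 = 18 ≡ 5 (mod 13).
    Then x = 16 + 33·5 = 181, valid modulo lcm(33, 13) = 429: x ≡ 181 (mod 429).
  Combine with x ≡ 2 (mod 5); new modulus lcm = 2145.
    Write x = 181 + 429·t and substitute into x ≡ 2 (mod 5): 429·t ≡ 2 − 181 = -179 (mod 5).
    Reduce coefficients mod 5: 4·t ≡ 1 (mod 5).
    The inverse of 4 mod 5 is 4 (since 4·4 = 16 = 3·5 + 1), so t ≡ 4·1 = 4 ≡ 4 (mod 5).
    Then x = 181 + 429·4 = 1897, valid modulo lcm(429, 5) = 2145: x ≡ 1897 (mod 2145).
Verify against each original: 1897 mod 11 = 5, 1897 mod 3 = 1, 1897 mod 13 = 12, 1897 mod 5 = 2.

x ≡ 1897 (mod 2145).


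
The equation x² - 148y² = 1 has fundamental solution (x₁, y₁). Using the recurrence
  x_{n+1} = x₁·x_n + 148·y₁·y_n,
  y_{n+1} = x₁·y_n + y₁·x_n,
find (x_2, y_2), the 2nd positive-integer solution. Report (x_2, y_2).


Step 1: Find the fundamental solution (x₁, y₁) of x² - 148y² = 1.
  Expand √148 as a continued fraction. a₀ = ⌊√148⌋ = 12; iterate m_{k+1} = d_k·a_k − m_k, d_{k+1} = (148 − m_{k+1}²)/d_k, a_{k+1} = ⌊(a₀ + m_{k+1})/d_{k+1}⌋ (starting m₀ = 0, d₀ = 1), with convergents p_k = a_k·p_{k-1} + p_{k-2}, q_k = a_k·q_{k-1} + q_{k-2} (p₋₁ = 1, q₋₁ = 0):
  k = 0: a₀ = 12; p₀/q₀ = 12/1; p₀² − 148·q₀² = 144 − 148 = -4.
  k = 1: m = 12, d = 4, a = ⌊(12 + 12)/4⌋ = 6; p/q = (6·12 + 1)/(6·1 + 0) = 73/6; p² − 148·q² = 5329 − 5328 = 1.
  The first convergent with p² − 148·q² = 1 gives the fundamental solution (x₁, y₁) = (73, 6).
Step 2: Apply the recurrence (x_{n+1}, y_{n+1}) = (x₁x_n + 148y₁y_n, x₁y_n + y₁x_n) repeatedly.
  From (x_1, y_1) = (73, 6): x_2 = 73·73 + 148·6·6 = 10657; y_2 = 73·6 + 6·73 = 876.
Step 3: Verify x_2² - 148·y_2² = 113571649 - 113571648 = 1 (should be 1). ✓

(x_1, y_1) = (73, 6); (x_2, y_2) = (10657, 876).


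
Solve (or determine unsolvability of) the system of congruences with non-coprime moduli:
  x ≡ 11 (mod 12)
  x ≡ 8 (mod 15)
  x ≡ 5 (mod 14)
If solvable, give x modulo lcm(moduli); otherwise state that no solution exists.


Moduli 12, 15, 14 are not pairwise coprime, so CRT works modulo lcm(m_i) when all pairwise compatibility conditions hold.
Pairwise compatibility: gcd(m_i, m_j) must divide a_i - a_j for every pair.
Merge one congruence at a time:
  Start: x ≡ 11 (mod 12).
  Combine with x ≡ 8 (mod 15): gcd(12, 15) = 3; 8 - 11 = -3, which IS divisible by 3, so compatible.
    Write x = 11 + 12·t and substitute into x ≡ 8 (mod 15): 12·t ≡ 8 − 11 = -3 (mod 15).
    Divide the congruence (and modulus) by g = 3: 4·t ≡ -1 (mod 5).
    Reduce coefficients mod 5: 4·t ≡ 4 (mod 5).
    The inverse of 4 mod 5 is 4 (since 4·4 = 16 = 3·5 + 1), so t ≡ 4·4 = 16 ≡ 1 (mod 5).
    Then x = 11 + 12·1 = 23, valid modulo lcm(12, 15) = 60: x ≡ 23 (mod 60).
  Combine with x ≡ 5 (mod 14): gcd(60, 14) = 2; 5 - 23 = -18, which IS divisible by 2, so compatible.
    Write x = 23 + 60·t and substitute into x ≡ 5 (mod 14): 60·t ≡ 5 − 23 = -18 (mod 14).
    Divide the congruence (and modulus) by g = 2: 30·t ≡ -9 (mod 7).
    Reduce coefficients mod 7: 2·t ≡ 5 (mod 7).
    The inverse of 2 mod 7 is 4 (since 2·4 = 8 = 1·7 + 1), so t ≡ 4·5 = 20 ≡ 6 (mod 7).
    Then x = 23 + 60·6 = 383, valid modulo lcm(60, 14) = 420: x ≡ 383 (mod 420).
Verify: 383 mod 12 = 11, 383 mod 15 = 8, 383 mod 14 = 5.

x ≡ 383 (mod 420).


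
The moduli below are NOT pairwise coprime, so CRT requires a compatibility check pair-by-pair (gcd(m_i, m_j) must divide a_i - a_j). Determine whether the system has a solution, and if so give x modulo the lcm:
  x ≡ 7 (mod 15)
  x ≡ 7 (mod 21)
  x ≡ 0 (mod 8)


Moduli 15, 21, 8 are not pairwise coprime, so CRT works modulo lcm(m_i) when all pairwise compatibility conditions hold.
Pairwise compatibility: gcd(m_i, m_j) must divide a_i - a_j for every pair.
Merge one congruence at a time:
  Start: x ≡ 7 (mod 15).
  Combine with x ≡ 7 (mod 21): gcd(15, 21) = 3; 7 - 7 = 0, which IS divisible by 3, so compatible.
    Write x = 7 + 15·t and substitute into x ≡ 7 (mod 21): 15·t ≡ 7 − 7 = 0 (mod 21).
    Divide the congruence (and modulus) by g = 3: 5·t ≡ 0 (mod 7).
    The inverse of 5 mod 7 is 3 (since 5·3 = 15 = 2·7 + 1), so t ≡ 3·0 = 0 ≡ 0 (mod 7).
    Then x = 7 + 15·0 = 7, valid modulo lcm(15, 21) = 105: x ≡ 7 (mod 105).
  Combine with x ≡ 0 (mod 8): gcd(105, 8) = 1; 0 - 7 = -7, which IS divisible by 1, so compatible.
    Write x = 7 + 105·t and substitute into x ≡ 0 (mod 8): 105·t ≡ 0 − 7 = -7 (mod 8).
    Reduce coefficients mod 8: 1·t ≡ 1 (mod 8).
    So t ≡ 1 (mod 8).
    Then x = 7 + 105·1 = 112, valid modulo lcm(105, 8) = 840: x ≡ 112 (mod 840).
Verify: 112 mod 15 = 7, 112 mod 21 = 7, 112 mod 8 = 0.

x ≡ 112 (mod 840).


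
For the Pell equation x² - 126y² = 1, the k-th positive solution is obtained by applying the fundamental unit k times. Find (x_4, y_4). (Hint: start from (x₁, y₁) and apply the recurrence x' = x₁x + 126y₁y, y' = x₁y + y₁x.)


Step 1: Find the fundamental solution (x₁, y₁) of x² - 126y² = 1.
  Expand √126 as a continued fraction. a₀ = ⌊√126⌋ = 11; iterate m_{k+1} = d_k·a_k − m_k, d_{k+1} = (126 − m_{k+1}²)/d_k, a_{k+1} = ⌊(a₀ + m_{k+1})/d_{k+1}⌋ (starting m₀ = 0, d₀ = 1), with convergents p_k = a_k·p_{k-1} + p_{k-2}, q_k = a_k·q_{k-1} + q_{k-2} (p₋₁ = 1, q₋₁ = 0):
  k = 0: a₀ = 11; p₀/q₀ = 11/1; p₀² − 126·q₀² = 121 − 126 = -5.
  k = 1: m = 11, d = 5, a = ⌊(11 + 11)/5⌋ = 4; p/q = (4·11 + 1)/(4·1 + 0) = 45/4; p² − 126·q² = 2025 − 2016 = 9.
  k = 2: m = 9, d = 9, a = ⌊(11 + 9)/9⌋ = 2; p/q = (2·45 + 11)/(2·4 + 1) = 101/9; p² − 126·q² = 10201 − 10206 = -5.
  k = 3: m = 9, d = 5, a = ⌊(11 + 9)/5⌋ = 4; p/q = (4·101 + 45)/(4·9 + 4) = 449/40; p² − 126·q² = 201601 − 201600 = 1.
  The first convergent with p² − 126·q² = 1 gives the fundamental solution (x₁, y₁) = (449, 40).
Step 2: Apply the recurrence (x_{n+1}, y_{n+1}) = (x₁x_n + 126y₁y_n, x₁y_n + y₁x_n) repeatedly.
  From (x_1, y_1) = (449, 40): x_2 = 449·449 + 126·40·40 = 403201; y_2 = 449·40 + 40·449 = 35920.
  From (x_2, y_2) = (403201, 35920): x_3 = 449·403201 + 126·40·35920 = 362074049; y_3 = 449·35920 + 40·403201 = 32256120.
  From (x_3, y_3) = (362074049, 32256120): x_4 = 449·362074049 + 126·40·32256120 = 325142092801; y_4 = 449·32256120 + 40·362074049 = 28965959840.
Step 3: Verify x_4² - 126·y_4² = 105717380511014096025601 - 105717380511014096025600 = 1 (should be 1). ✓

(x_1, y_1) = (449, 40); (x_4, y_4) = (325142092801, 28965959840).


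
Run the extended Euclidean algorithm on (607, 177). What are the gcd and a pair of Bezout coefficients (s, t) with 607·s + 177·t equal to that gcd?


Euclidean algorithm on (607, 177) — divide until remainder is 0:
  607 = 3 · 177 + 76
  177 = 2 · 76 + 25
  76 = 3 · 25 + 1
  25 = 25 · 1 + 0
gcd(607, 177) = 1.
Track Bezout coefficients alongside the remainders: start with r₀ = 607 = a·1 + b·0 (s = 1, t = 0) and r₁ = 177 = a·0 + b·1 (s = 0, t = 1); each new remainder r_{k+1} = r_{k-1} − q_k·r_k inherits s_{k+1} = s_{k-1} − q_k·s_k, t_{k+1} = t_{k-1} − q_k·t_k, so r_k = a·s_k + b·t_k at every step:
  q = 3: r = 76, s = 1 − 3·0 = 1, t = 0 − 3·1 = -3  (check: 607·1 + 177·(-3) = 76)
  q = 2: r = 25, s = 0 − 2·1 = -2, t = 1 − 2·(-3) = 7  (check: 607·(-2) + 177·7 = 25)
  q = 3: r = 1, s = 1 − 3·(-2) = 7, t = -3 − 3·7 = -24  (check: 607·7 + 177·(-24) = 1)
The row with r = 1 (the gcd) gives the Bezout coefficients s = 7, t = -24.
Result: 607 · (7) + 177 · (-24) = 1.

gcd(607, 177) = 1; s = 7, t = -24 (check: 607·7 + 177·(-24) = 1).


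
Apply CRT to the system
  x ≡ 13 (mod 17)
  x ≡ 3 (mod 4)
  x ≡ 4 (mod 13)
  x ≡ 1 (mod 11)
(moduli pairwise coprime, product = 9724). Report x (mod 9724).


Product of moduli M = 17 · 4 · 13 · 11 = 9724.
Merge one congruence at a time:
  Start: x ≡ 13 (mod 17).
  Combine with x ≡ 3 (mod 4); new modulus lcm = 68.
    Write x = 13 + 17·t and substitute into x ≡ 3 (mod 4): 17·t ≡ 3 − 13 = -10 (mod 4).
    Reduce coefficients mod 4: 1·t ≡ 2 (mod 4).
    So t ≡ 2 (mod 4).
    Then x = 13 + 17·2 = 47, valid modulo lcm(17, 4) = 68: x ≡ 47 (mod 68).
  Combine with x ≡ 4 (mod 13); new modulus lcm = 884.
    Write x = 47 + 68·t and substitute into x ≡ 4 (mod 13): 68·t ≡ 4 − 47 = -43 (mod 13).
    Reduce coefficients mod 13: 3·t ≡ 9 (mod 13).
    The inverse of 3 mod 13 is 9 (since 3·9 = 27 = 2·13 + 1), so t ≡ 9·9 = 81 ≡ 3 (mod 13).
    Then x = 47 + 68·3 = 251, valid modulo lcm(68, 13) = 884: x ≡ 251 (mod 884).
  Combine with x ≡ 1 (mod 11); new modulus lcm = 9724.
    Write x = 251 + 884·t and substitute into x ≡ 1 (mod 11): 884·t ≡ 1 − 251 = -250 (mod 11).
    Reduce coefficients mod 11: 4·t ≡ 3 (mod 11).
    The inverse of 4 mod 11 is 3 (since 4·3 = 12 = 1·11 + 1), so t ≡ 3·3 = 9 ≡ 9 (mod 11).
    Then x = 251 + 884·9 = 8207, valid modulo lcm(884, 11) = 9724: x ≡ 8207 (mod 9724).
Verify against each original: 8207 mod 17 = 13, 8207 mod 4 = 3, 8207 mod 13 = 4, 8207 mod 11 = 1.

x ≡ 8207 (mod 9724).


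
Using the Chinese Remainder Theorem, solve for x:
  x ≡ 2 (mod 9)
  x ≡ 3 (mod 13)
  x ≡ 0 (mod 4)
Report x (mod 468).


Moduli 9, 13, 4 are pairwise coprime; by CRT there is a unique solution modulo M = 9 · 13 · 4 = 468.
Solve pairwise, accumulating the modulus:
  Start with x ≡ 2 (mod 9).
  Combine with x ≡ 3 (mod 13): since gcd(9, 13) = 1, we get a unique residue mod 117.
    Write x = 2 + 9·t and substitute into x ≡ 3 (mod 13): 9·t ≡ 3 − 2 = 1 (mod 13).
    The inverse of 9 mod 13 is 3 (since 9·3 = 27 = 2·13 + 1), so t ≡ 3·1 = 3 ≡ 3 (mod 13).
    Then x = 2 + 9·3 = 29, valid modulo lcm(9, 13) = 117: x ≡ 29 (mod 117).
  Combine with x ≡ 0 (mod 4): since gcd(117, 4) = 1, we get a unique residue mod 468.
    Write x = 29 + 117·t and substitute into x ≡ 0 (mod 4): 117·t ≡ 0 − 29 = -29 (mod 4).
    Reduce coefficients mod 4: 1·t ≡ 3 (mod 4).
    So t ≡ 3 (mod 4).
    Then x = 29 + 117·3 = 380, valid modulo lcm(117, 4) = 468: x ≡ 380 (mod 468).
Verify: 380 mod 9 = 2 ✓, 380 mod 13 = 3 ✓, 380 mod 4 = 0 ✓.

x ≡ 380 (mod 468).


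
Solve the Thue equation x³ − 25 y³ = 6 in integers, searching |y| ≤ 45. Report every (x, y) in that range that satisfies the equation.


The equation is x³ - 25y³ = 6. For fixed y, x³ = 25·y³ + 6, so a solution requires the RHS to be a perfect cube.
Strategy: iterate y from -45 to 45, compute RHS = 25·y³ + 6, and check whether it is a (positive or negative) perfect cube.
Check small values of y:
  y = 0: RHS = 6 is not a perfect cube.
  y = 1: RHS = 31 is not a perfect cube.
  y = -1: RHS = -19 is not a perfect cube.
  y = 2: RHS = 206 is not a perfect cube.
  y = -2: RHS = -194 is not a perfect cube.
  y = 3: RHS = 681 is not a perfect cube.
  y = -3: RHS = -669 is not a perfect cube.
Continuing the search up to |y| = 45 finds no solutions either.
No (x, y) in the scanned range satisfies the equation.

No integer solutions with |y| ≤ 45.


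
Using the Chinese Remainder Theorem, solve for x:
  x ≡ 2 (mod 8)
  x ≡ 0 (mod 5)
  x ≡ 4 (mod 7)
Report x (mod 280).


Moduli 8, 5, 7 are pairwise coprime; by CRT there is a unique solution modulo M = 8 · 5 · 7 = 280.
Solve pairwise, accumulating the modulus:
  Start with x ≡ 2 (mod 8).
  Combine with x ≡ 0 (mod 5): since gcd(8, 5) = 1, we get a unique residue mod 40.
    Write x = 2 + 8·t and substitute into x ≡ 0 (mod 5): 8·t ≡ 0 − 2 = -2 (mod 5).
    Reduce coefficients mod 5: 3·t ≡ 3 (mod 5).
    The inverse of 3 mod 5 is 2 (since 3·2 = 6 = 1·5 + 1), so t ≡ 2·3 = 6 ≡ 1 (mod 5).
    Then x = 2 + 8·1 = 10, valid modulo lcm(8, 5) = 40: x ≡ 10 (mod 40).
  Combine with x ≡ 4 (mod 7): since gcd(40, 7) = 1, we get a unique residue mod 280.
    Write x = 10 + 40·t and substitute into x ≡ 4 (mod 7): 40·t ≡ 4 − 10 = -6 (mod 7).
    Reduce coefficients mod 7: 5·t ≡ 1 (mod 7).
    The inverse of 5 mod 7 is 3 (since 5·3 = 15 = 2·7 + 1), so t ≡ 3·1 = 3 ≡ 3 (mod 7).
    Then x = 10 + 40·3 = 130, valid modulo lcm(40, 7) = 280: x ≡ 130 (mod 280).
Verify: 130 mod 8 = 2 ✓, 130 mod 5 = 0 ✓, 130 mod 7 = 4 ✓.

x ≡ 130 (mod 280).


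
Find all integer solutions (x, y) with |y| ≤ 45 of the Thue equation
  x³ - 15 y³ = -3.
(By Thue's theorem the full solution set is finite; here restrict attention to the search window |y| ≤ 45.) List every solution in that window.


The equation is x³ - 15y³ = -3. For fixed y, x³ = 15·y³ − 3, so a solution requires the RHS to be a perfect cube.
Strategy: iterate y from -45 to 45, compute RHS = 15·y³ − 3, and check whether it is a (positive or negative) perfect cube.
Check small values of y:
  y = 0: RHS = -3 is not a perfect cube.
  y = 1: RHS = 12 is not a perfect cube.
  y = -1: RHS = -18 is not a perfect cube.
  y = 2: RHS = 117 is not a perfect cube.
  y = -2: RHS = -123 is not a perfect cube.
  y = 3: RHS = 402 is not a perfect cube.
  y = -3: RHS = -408 is not a perfect cube.
Continuing the search up to |y| = 45 finds no solutions either.
No (x, y) in the scanned range satisfies the equation.

No integer solutions with |y| ≤ 45.


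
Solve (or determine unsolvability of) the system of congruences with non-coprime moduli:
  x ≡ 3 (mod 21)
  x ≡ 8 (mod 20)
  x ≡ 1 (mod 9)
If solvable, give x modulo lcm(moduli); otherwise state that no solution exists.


Moduli 21, 20, 9 are not pairwise coprime, so CRT works modulo lcm(m_i) when all pairwise compatibility conditions hold.
Pairwise compatibility: gcd(m_i, m_j) must divide a_i - a_j for every pair.
Merge one congruence at a time:
  Start: x ≡ 3 (mod 21).
  Combine with x ≡ 8 (mod 20): gcd(21, 20) = 1; 8 - 3 = 5, which IS divisible by 1, so compatible.
    Write x = 3 + 21·t and substitute into x ≡ 8 (mod 20): 21·t ≡ 8 − 3 = 5 (mod 20).
    Reduce coefficients mod 20: 1·t ≡ 5 (mod 20).
    So t ≡ 5 (mod 20).
    Then x = 3 + 21·5 = 108, valid modulo lcm(21, 20) = 420: x ≡ 108 (mod 420).
  Combine with x ≡ 1 (mod 9): gcd(420, 9) = 3, and 1 - 108 = -107 is NOT divisible by 3.
    ⇒ system is inconsistent (no integer solution).

No solution (the system is inconsistent).


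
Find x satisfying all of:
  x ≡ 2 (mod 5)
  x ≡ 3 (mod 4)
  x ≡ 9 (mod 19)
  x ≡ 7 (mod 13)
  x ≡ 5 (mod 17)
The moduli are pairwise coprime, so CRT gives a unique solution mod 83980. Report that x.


Product of moduli M = 5 · 4 · 19 · 13 · 17 = 83980.
Merge one congruence at a time:
  Start: x ≡ 2 (mod 5).
  Combine with x ≡ 3 (mod 4); new modulus lcm = 20.
    Write x = 2 + 5·t and substitute into x ≡ 3 (mod 4): 5·t ≡ 3 − 2 = 1 (mod 4).
    Reduce coefficients mod 4: 1·t ≡ 1 (mod 4).
    So t ≡ 1 (mod 4).
    Then x = 2 + 5·1 = 7, valid modulo lcm(5, 4) = 20: x ≡ 7 (mod 20).
  Combine with x ≡ 9 (mod 19); new modulus lcm = 380.
    Write x = 7 + 20·t and substitute into x ≡ 9 (mod 19): 20·t ≡ 9 − 7 = 2 (mod 19).
    Reduce coefficients mod 19: 1·t ≡ 2 (mod 19).
    So t ≡ 2 (mod 19).
    Then x = 7 + 20·2 = 47, valid modulo lcm(20, 19) = 380: x ≡ 47 (mod 380).
  Combine with x ≡ 7 (mod 13); new modulus lcm = 4940.
    Write x = 47 + 380·t and substitute into x ≡ 7 (mod 13): 380·t ≡ 7 − 47 = -40 (mod 13).
    Reduce coefficients mod 13: 3·t ≡ 12 (mod 13).
    The inverse of 3 mod 13 is 9 (since 3·9 = 27 = 2·13 + 1), so t ≡ 9·12 = 108 ≡ 4 (mod 13).
    Then x = 47 + 380·4 = 1567, valid modulo lcm(380, 13) = 4940: x ≡ 1567 (mod 4940).
  Combine with x ≡ 5 (mod 17); new modulus lcm = 83980.
    Write x = 1567 + 4940·t and substitute into x ≡ 5 (mod 17): 4940·t ≡ 5 − 1567 = -1562 (mod 17).
    Reduce coefficients mod 17: 10·t ≡ 2 (mod 17).
    The inverse of 10 mod 17 is 12 (since 10·12 = 120 = 7·17 + 1), so t ≡ 12·2 = 24 ≡ 7 (mod 17).
    Then x = 1567 + 4940·7 = 36147, valid modulo lcm(4940, 17) = 83980: x ≡ 36147 (mod 83980).
Verify against each original: 36147 mod 5 = 2, 36147 mod 4 = 3, 36147 mod 19 = 9, 36147 mod 13 = 7, 36147 mod 17 = 5.

x ≡ 36147 (mod 83980).


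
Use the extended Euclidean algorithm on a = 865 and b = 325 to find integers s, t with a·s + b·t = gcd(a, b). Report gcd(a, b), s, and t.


Euclidean algorithm on (865, 325) — divide until remainder is 0:
  865 = 2 · 325 + 215
  325 = 1 · 215 + 110
  215 = 1 · 110 + 105
  110 = 1 · 105 + 5
  105 = 21 · 5 + 0
gcd(865, 325) = 5.
Track Bezout coefficients alongside the remainders: start with r₀ = 865 = a·1 + b·0 (s = 1, t = 0) and r₁ = 325 = a·0 + b·1 (s = 0, t = 1); each new remainder r_{k+1} = r_{k-1} − q_k·r_k inherits s_{k+1} = s_{k-1} − q_k·s_k, t_{k+1} = t_{k-1} − q_k·t_k, so r_k = a·s_k + b·t_k at every step:
  q = 2: r = 215, s = 1 − 2·0 = 1, t = 0 − 2·1 = -2  (check: 865·1 + 325·(-2) = 215)
  q = 1: r = 110, s = 0 − 1·1 = -1, t = 1 − 1·(-2) = 3  (check: 865·(-1) + 325·3 = 110)
  q = 1: r = 105, s = 1 − 1·(-1) = 2, t = -2 − 1·3 = -5  (check: 865·2 + 325·(-5) = 105)
  q = 1: r = 5, s = -1 − 1·2 = -3, t = 3 − 1·(-5) = 8  (check: 865·(-3) + 325·8 = 5)
The row with r = 5 (the gcd) gives the Bezout coefficients s = -3, t = 8.
Result: 865 · (-3) + 325 · (8) = 5.

gcd(865, 325) = 5; s = -3, t = 8 (check: 865·(-3) + 325·8 = 5).


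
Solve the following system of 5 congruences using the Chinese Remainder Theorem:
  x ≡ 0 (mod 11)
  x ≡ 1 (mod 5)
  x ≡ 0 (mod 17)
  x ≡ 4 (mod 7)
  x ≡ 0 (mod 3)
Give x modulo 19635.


Product of moduli M = 11 · 5 · 17 · 7 · 3 = 19635.
Merge one congruence at a time:
  Start: x ≡ 0 (mod 11).
  Combine with x ≡ 1 (mod 5); new modulus lcm = 55.
    Write x = 0 + 11·t and substitute into x ≡ 1 (mod 5): 11·t ≡ 1 − 0 = 1 (mod 5).
    Reduce coefficients mod 5: 1·t ≡ 1 (mod 5).
    So t ≡ 1 (mod 5).
    Then x = 0 + 11·1 = 11, valid modulo lcm(11, 5) = 55: x ≡ 11 (mod 55).
  Combine with x ≡ 0 (mod 17); new modulus lcm = 935.
    Write x = 11 + 55·t and substitute into x ≡ 0 (mod 17): 55·t ≡ 0 − 11 = -11 (mod 17).
    Reduce coefficients mod 17: 4·t ≡ 6 (mod 17).
    The inverse of 4 mod 17 is 13 (since 4·13 = 52 = 3·17 + 1), so t ≡ 13·6 = 78 ≡ 10 (mod 17).
    Then x = 11 + 55·10 = 561, valid modulo lcm(55, 17) = 935: x ≡ 561 (mod 935).
  Combine with x ≡ 4 (mod 7); new modulus lcm = 6545.
    Write x = 561 + 935·t and substitute into x ≡ 4 (mod 7): 935·t ≡ 4 − 561 = -557 (mod 7).
    Reduce coefficients mod 7: 4·t ≡ 3 (mod 7).
    The inverse of 4 mod 7 is 2 (since 4·2 = 8 = 1·7 + 1), so t ≡ 2·3 = 6 ≡ 6 (mod 7).
    Then x = 561 + 935·6 = 6171, valid modulo lcm(935, 7) = 6545: x ≡ 6171 (mod 6545).
  Combine with x ≡ 0 (mod 3); new modulus lcm = 19635.
    Write x = 6171 + 6545·t and substitute into x ≡ 0 (mod 3): 6545·t ≡ 0 − 6171 = -6171 (mod 3).
    Reduce coefficients mod 3: 2·t ≡ 0 (mod 3).
    The inverse of 2 mod 3 is 2 (since 2·2 = 4 = 1·3 + 1), so t ≡ 2·0 = 0 ≡ 0 (mod 3).
    Then x = 6171 + 6545·0 = 6171, valid modulo lcm(6545, 3) = 19635: x ≡ 6171 (mod 19635).
Verify against each original: 6171 mod 11 = 0, 6171 mod 5 = 1, 6171 mod 17 = 0, 6171 mod 7 = 4, 6171 mod 3 = 0.

x ≡ 6171 (mod 19635).


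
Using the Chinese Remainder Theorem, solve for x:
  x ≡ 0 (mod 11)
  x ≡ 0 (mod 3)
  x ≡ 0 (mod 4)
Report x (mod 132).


Moduli 11, 3, 4 are pairwise coprime; by CRT there is a unique solution modulo M = 11 · 3 · 4 = 132.
Solve pairwise, accumulating the modulus:
  Start with x ≡ 0 (mod 11).
  Combine with x ≡ 0 (mod 3): since gcd(11, 3) = 1, we get a unique residue mod 33.
    Write x = 0 + 11·t and substitute into x ≡ 0 (mod 3): 11·t ≡ 0 − 0 = 0 (mod 3).
    Reduce coefficients mod 3: 2·t ≡ 0 (mod 3).
    The inverse of 2 mod 3 is 2 (since 2·2 = 4 = 1·3 + 1), so t ≡ 2·0 = 0 ≡ 0 (mod 3).
    Then x = 0 + 11·0 = 0, valid modulo lcm(11, 3) = 33: x ≡ 0 (mod 33).
  Combine with x ≡ 0 (mod 4): since gcd(33, 4) = 1, we get a unique residue mod 132.
    Write x = 0 + 33·t and substitute into x ≡ 0 (mod 4): 33·t ≡ 0 − 0 = 0 (mod 4).
    Reduce coefficients mod 4: 1·t ≡ 0 (mod 4).
    So t ≡ 0 (mod 4).
    Then x = 0 + 33·0 = 0, valid modulo lcm(33, 4) = 132: x ≡ 0 (mod 132).
Verify: 0 mod 11 = 0 ✓, 0 mod 3 = 0 ✓, 0 mod 4 = 0 ✓.

x ≡ 0 (mod 132).


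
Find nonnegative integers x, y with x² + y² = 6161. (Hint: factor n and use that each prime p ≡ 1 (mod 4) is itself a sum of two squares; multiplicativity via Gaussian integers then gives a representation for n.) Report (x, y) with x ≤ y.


Step 1: Factor n = 6161 = 61 · 101.
Step 2: Check the mod-4 condition on each prime factor: 61 ≡ 1 (mod 4), exponent 1; 101 ≡ 1 (mod 4), exponent 1.
All primes ≡ 3 (mod 4) appear to even exponent (or don't appear), so by the two-squares theorem n IS expressible as a sum of two squares.
Step 3: Build a representation. Here n = 61 · 101 is a product of primes ≡ 1 (mod 4). Each prime p ≡ 1 (mod 4) is itself a sum of two squares; find a² by testing p − a² for a perfect square:
  61: 61 − 1² = 60, 61 − 2² = 57, 61 − 3² = 52, 61 − 4² = 45, 61 − 5² = 36 = 6² ⇒ 61 = 5² + 6².
  101: 101 − 1² = 100 = 10² ⇒ 101 = 1² + 10².
  Combine using the Brahmagupta–Fibonacci identity (a² + b²)(c² + d²) = (ac − bd)² + (ad + bc)² = (ac + bd)² + (ad − bc)²:
  61 · 101 = 6161: from (5² + 6²)(1² + 10²), take (5·1 − 6·10, 5·10 + 6·1) = (5 − 60, 50 + 6) = (-55, 56); dropping signs (only squares matter) gives (55, 56); check 55² + 56² = 3025 + 3136 = 6161 ✓.
Step 4: Order so x ≤ y and verify: 55² + 56² = 3025 + 3136 = 6161 = n. ✓

n = 6161 = 55² + 56² (one valid representation with x ≤ y).


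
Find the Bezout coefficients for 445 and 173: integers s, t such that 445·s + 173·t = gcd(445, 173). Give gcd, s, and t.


Euclidean algorithm on (445, 173) — divide until remainder is 0:
  445 = 2 · 173 + 99
  173 = 1 · 99 + 74
  99 = 1 · 74 + 25
  74 = 2 · 25 + 24
  25 = 1 · 24 + 1
  24 = 24 · 1 + 0
gcd(445, 173) = 1.
Track Bezout coefficients alongside the remainders: start with r₀ = 445 = a·1 + b·0 (s = 1, t = 0) and r₁ = 173 = a·0 + b·1 (s = 0, t = 1); each new remainder r_{k+1} = r_{k-1} − q_k·r_k inherits s_{k+1} = s_{k-1} − q_k·s_k, t_{k+1} = t_{k-1} − q_k·t_k, so r_k = a·s_k + b·t_k at every step:
  q = 2: r = 99, s = 1 − 2·0 = 1, t = 0 − 2·1 = -2  (check: 445·1 + 173·(-2) = 99)
  q = 1: r = 74, s = 0 − 1·1 = -1, t = 1 − 1·(-2) = 3  (check: 445·(-1) + 173·3 = 74)
  q = 1: r = 25, s = 1 − 1·(-1) = 2, t = -2 − 1·3 = -5  (check: 445·2 + 173·(-5) = 25)
  q = 2: r = 24, s = -1 − 2·2 = -5, t = 3 − 2·(-5) = 13  (check: 445·(-5) + 173·13 = 24)
  q = 1: r = 1, s = 2 − 1·(-5) = 7, t = -5 − 1·13 = -18  (check: 445·7 + 173·(-18) = 1)
The row with r = 1 (the gcd) gives the Bezout coefficients s = 7, t = -18.
Result: 445 · (7) + 173 · (-18) = 1.

gcd(445, 173) = 1; s = 7, t = -18 (check: 445·7 + 173·(-18) = 1).


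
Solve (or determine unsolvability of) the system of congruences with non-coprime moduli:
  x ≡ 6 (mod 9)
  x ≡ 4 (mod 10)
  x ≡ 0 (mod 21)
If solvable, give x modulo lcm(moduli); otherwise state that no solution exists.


Moduli 9, 10, 21 are not pairwise coprime, so CRT works modulo lcm(m_i) when all pairwise compatibility conditions hold.
Pairwise compatibility: gcd(m_i, m_j) must divide a_i - a_j for every pair.
Merge one congruence at a time:
  Start: x ≡ 6 (mod 9).
  Combine with x ≡ 4 (mod 10): gcd(9, 10) = 1; 4 - 6 = -2, which IS divisible by 1, so compatible.
    Write x = 6 + 9·t and substitute into x ≡ 4 (mod 10): 9·t ≡ 4 − 6 = -2 (mod 10).
    Reduce coefficients mod 10: 9·t ≡ 8 (mod 10).
    The inverse of 9 mod 10 is 9 (since 9·9 = 81 = 8·10 + 1), so t ≡ 9·8 = 72 ≡ 2 (mod 10).
    Then x = 6 + 9·2 = 24, valid modulo lcm(9, 10) = 90: x ≡ 24 (mod 90).
  Combine with x ≡ 0 (mod 21): gcd(90, 21) = 3; 0 - 24 = -24, which IS divisible by 3, so compatible.
    Write x = 24 + 90·t and substitute into x ≡ 0 (mod 21): 90·t ≡ 0 − 24 = -24 (mod 21).
    Divide the congruence (and modulus) by g = 3: 30·t ≡ -8 (mod 7).
    Reduce coefficients mod 7: 2·t ≡ 6 (mod 7).
    The inverse of 2 mod 7 is 4 (since 2·4 = 8 = 1·7 + 1), so t ≡ 4·6 = 24 ≡ 3 (mod 7).
    Then x = 24 + 90·3 = 294, valid modulo lcm(90, 21) = 630: x ≡ 294 (mod 630).
Verify: 294 mod 9 = 6, 294 mod 10 = 4, 294 mod 21 = 0.

x ≡ 294 (mod 630).


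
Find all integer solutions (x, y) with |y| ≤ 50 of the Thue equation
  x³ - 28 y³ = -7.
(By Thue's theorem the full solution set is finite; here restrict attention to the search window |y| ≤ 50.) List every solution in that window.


The equation is x³ - 28y³ = -7. For fixed y, x³ = 28·y³ − 7, so a solution requires the RHS to be a perfect cube.
Strategy: iterate y from -50 to 50, compute RHS = 28·y³ − 7, and check whether it is a (positive or negative) perfect cube.
Check small values of y:
  y = 0: RHS = -7 is not a perfect cube.
  y = 1: RHS = 21 is not a perfect cube.
  y = -1: RHS = -35 is not a perfect cube.
  y = 2: RHS = 217 is not a perfect cube.
  y = -2: RHS = -231 is not a perfect cube.
  y = 3: RHS = 749 is not a perfect cube.
  y = -3: RHS = -763 is not a perfect cube.
Continuing the search up to |y| = 50 finds no solutions either.
No (x, y) in the scanned range satisfies the equation.

No integer solutions with |y| ≤ 50.


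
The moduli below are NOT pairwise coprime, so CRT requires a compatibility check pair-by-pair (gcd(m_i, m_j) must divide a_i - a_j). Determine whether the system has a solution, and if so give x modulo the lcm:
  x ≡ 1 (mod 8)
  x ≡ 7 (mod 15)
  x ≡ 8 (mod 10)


Moduli 8, 15, 10 are not pairwise coprime, so CRT works modulo lcm(m_i) when all pairwise compatibility conditions hold.
Pairwise compatibility: gcd(m_i, m_j) must divide a_i - a_j for every pair.
Merge one congruence at a time:
  Start: x ≡ 1 (mod 8).
  Combine with x ≡ 7 (mod 15): gcd(8, 15) = 1; 7 - 1 = 6, which IS divisible by 1, so compatible.
    Write x = 1 + 8·t and substitute into x ≡ 7 (mod 15): 8·t ≡ 7 − 1 = 6 (mod 15).
    The inverse of 8 mod 15 is 2 (since 8·2 = 16 = 1·15 + 1), so t ≡ 2·6 = 12 ≡ 12 (mod 15).
    Then x = 1 + 8·12 = 97, valid modulo lcm(8, 15) = 120: x ≡ 97 (mod 120).
  Combine with x ≡ 8 (mod 10): gcd(120, 10) = 10, and 8 - 97 = -89 is NOT divisible by 10.
    ⇒ system is inconsistent (no integer solution).

No solution (the system is inconsistent).


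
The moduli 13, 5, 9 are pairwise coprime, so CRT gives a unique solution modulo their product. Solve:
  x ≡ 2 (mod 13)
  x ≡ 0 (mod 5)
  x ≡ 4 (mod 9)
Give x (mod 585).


Moduli 13, 5, 9 are pairwise coprime; by CRT there is a unique solution modulo M = 13 · 5 · 9 = 585.
Solve pairwise, accumulating the modulus:
  Start with x ≡ 2 (mod 13).
  Combine with x ≡ 0 (mod 5): since gcd(13, 5) = 1, we get a unique residue mod 65.
    Write x = 2 + 13·t and substitute into x ≡ 0 (mod 5): 13·t ≡ 0 − 2 = -2 (mod 5).
    Reduce coefficients mod 5: 3·t ≡ 3 (mod 5).
    The inverse of 3 mod 5 is 2 (since 3·2 = 6 = 1·5 + 1), so t ≡ 2·3 = 6 ≡ 1 (mod 5).
    Then x = 2 + 13·1 = 15, valid modulo lcm(13, 5) = 65: x ≡ 15 (mod 65).
  Combine with x ≡ 4 (mod 9): since gcd(65, 9) = 1, we get a unique residue mod 585.
    Write x = 15 + 65·t and substitute into x ≡ 4 (mod 9): 65·t ≡ 4 − 15 = -11 (mod 9).
    Reduce coefficients mod 9: 2·t ≡ 7 (mod 9).
    The inverse of 2 mod 9 is 5 (since 2·5 = 10 = 1·9 + 1), so t ≡ 5·7 = 35 ≡ 8 (mod 9).
    Then x = 15 + 65·8 = 535, valid modulo lcm(65, 9) = 585: x ≡ 535 (mod 585).
Verify: 535 mod 13 = 2 ✓, 535 mod 5 = 0 ✓, 535 mod 9 = 4 ✓.

x ≡ 535 (mod 585).


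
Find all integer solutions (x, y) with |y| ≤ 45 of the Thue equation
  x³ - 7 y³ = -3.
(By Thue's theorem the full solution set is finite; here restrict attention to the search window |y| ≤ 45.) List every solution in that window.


The equation is x³ - 7y³ = -3. For fixed y, x³ = 7·y³ − 3, so a solution requires the RHS to be a perfect cube.
Strategy: iterate y from -45 to 45, compute RHS = 7·y³ − 3, and check whether it is a (positive or negative) perfect cube.
Check small values of y:
  y = 0: RHS = -3 is not a perfect cube.
  y = 1: RHS = 4 is not a perfect cube.
  y = -1: RHS = -10 is not a perfect cube.
  y = 2: RHS = 53 is not a perfect cube.
  y = -2: RHS = -59 is not a perfect cube.
  y = 3: RHS = 186 is not a perfect cube.
  y = -3: RHS = -192 is not a perfect cube.
Continuing the search up to |y| = 45 finds no solutions either.
No (x, y) in the scanned range satisfies the equation.

No integer solutions with |y| ≤ 45.


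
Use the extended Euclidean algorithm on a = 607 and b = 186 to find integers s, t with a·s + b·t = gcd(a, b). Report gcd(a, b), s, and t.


Euclidean algorithm on (607, 186) — divide until remainder is 0:
  607 = 3 · 186 + 49
  186 = 3 · 49 + 39
  49 = 1 · 39 + 10
  39 = 3 · 10 + 9
  10 = 1 · 9 + 1
  9 = 9 · 1 + 0
gcd(607, 186) = 1.
Track Bezout coefficients alongside the remainders: start with r₀ = 607 = a·1 + b·0 (s = 1, t = 0) and r₁ = 186 = a·0 + b·1 (s = 0, t = 1); each new remainder r_{k+1} = r_{k-1} − q_k·r_k inherits s_{k+1} = s_{k-1} − q_k·s_k, t_{k+1} = t_{k-1} − q_k·t_k, so r_k = a·s_k + b·t_k at every step:
  q = 3: r = 49, s = 1 − 3·0 = 1, t = 0 − 3·1 = -3  (check: 607·1 + 186·(-3) = 49)
  q = 3: r = 39, s = 0 − 3·1 = -3, t = 1 − 3·(-3) = 10  (check: 607·(-3) + 186·10 = 39)
  q = 1: r = 10, s = 1 − 1·(-3) = 4, t = -3 − 1·10 = -13  (check: 607·4 + 186·(-13) = 10)
  q = 3: r = 9, s = -3 − 3·4 = -15, t = 10 − 3·(-13) = 49  (check: 607·(-15) + 186·49 = 9)
  q = 1: r = 1, s = 4 − 1·(-15) = 19, t = -13 − 1·49 = -62  (check: 607·19 + 186·(-62) = 1)
The row with r = 1 (the gcd) gives the Bezout coefficients s = 19, t = -62.
Result: 607 · (19) + 186 · (-62) = 1.

gcd(607, 186) = 1; s = 19, t = -62 (check: 607·19 + 186·(-62) = 1).


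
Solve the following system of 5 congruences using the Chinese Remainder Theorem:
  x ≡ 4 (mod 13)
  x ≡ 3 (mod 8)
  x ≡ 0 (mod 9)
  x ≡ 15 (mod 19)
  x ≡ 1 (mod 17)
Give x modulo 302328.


Product of moduli M = 13 · 8 · 9 · 19 · 17 = 302328.
Merge one congruence at a time:
  Start: x ≡ 4 (mod 13).
  Combine with x ≡ 3 (mod 8); new modulus lcm = 104.
    Write x = 4 + 13·t and substitute into x ≡ 3 (mod 8): 13·t ≡ 3 − 4 = -1 (mod 8).
    Reduce coefficients mod 8: 5·t ≡ 7 (mod 8).
    The inverse of 5 mod 8 is 5 (since 5·5 = 25 = 3·8 + 1), so t ≡ 5·7 = 35 ≡ 3 (mod 8).
    Then x = 4 + 13·3 = 43, valid modulo lcm(13, 8) = 104: x ≡ 43 (mod 104).
  Combine with x ≡ 0 (mod 9); new modulus lcm = 936.
    Write x = 43 + 104·t and substitute into x ≡ 0 (mod 9): 104·t ≡ 0 − 43 = -43 (mod 9).
    Reduce coefficients mod 9: 5·t ≡ 2 (mod 9).
    The inverse of 5 mod 9 is 2 (since 5·2 = 10 = 1·9 + 1), so t ≡ 2·2 = 4 ≡ 4 (mod 9).
    Then x = 43 + 104·4 = 459, valid modulo lcm(104, 9) = 936: x ≡ 459 (mod 936).
  Combine with x ≡ 15 (mod 19); new modulus lcm = 17784.
    Write x = 459 + 936·t and substitute into x ≡ 15 (mod 19): 936·t ≡ 15 − 459 = -444 (mod 19).
    Reduce coefficients mod 19: 5·t ≡ 12 (mod 19).
    The inverse of 5 mod 19 is 4 (since 5·4 = 20 = 1·19 + 1), so t ≡ 4·12 = 48 ≡ 10 (mod 19).
    Then x = 459 + 936·10 = 9819, valid modulo lcm(936, 19) = 17784: x ≡ 9819 (mod 17784).
  Combine with x ≡ 1 (mod 17); new modulus lcm = 302328.
    Write x = 9819 + 17784·t and substitute into x ≡ 1 (mod 17): 17784·t ≡ 1 − 9819 = -9818 (mod 17).
    Reduce coefficients mod 17: 2·t ≡ 8 (mod 17).
    The inverse of 2 mod 17 is 9 (since 2·9 = 18 = 1·17 + 1), so t ≡ 9·8 = 72 ≡ 4 (mod 17).
    Then x = 9819 + 17784·4 = 80955, valid modulo lcm(17784, 17) = 302328: x ≡ 80955 (mod 302328).
Verify against each original: 80955 mod 13 = 4, 80955 mod 8 = 3, 80955 mod 9 = 0, 80955 mod 19 = 15, 80955 mod 17 = 1.

x ≡ 80955 (mod 302328).


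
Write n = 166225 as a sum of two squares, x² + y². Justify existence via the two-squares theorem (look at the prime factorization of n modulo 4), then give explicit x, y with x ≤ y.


Step 1: Factor n = 166225 = 5^2 · 61 · 109.
Step 2: Check the mod-4 condition on each prime factor: 5 ≡ 1 (mod 4), exponent 2; 61 ≡ 1 (mod 4), exponent 1; 109 ≡ 1 (mod 4), exponent 1.
All primes ≡ 3 (mod 4) appear to even exponent (or don't appear), so by the two-squares theorem n IS expressible as a sum of two squares.
Step 3: Build a representation. Group n = k² · m with k = 5 and m = 61 · 109 = 6649 (a product of primes ≡ 1 (mod 4)); a representation of m scales to one of n via (k·x)² + (k·y)² = k²(x² + y²). Each prime p ≡ 1 (mod 4) is itself a sum of two squares; find a² by testing p − a² for a perfect square:
  61: 61 − 1² = 60, 61 − 2² = 57, 61 − 3² = 52, 61 − 4² = 45, 61 − 5² = 36 = 6² ⇒ 61 = 5² + 6².
  109: 109 − 1² = 108, 109 − 2² = 105, 109 − 3² = 100 = 10² ⇒ 109 = 3² + 10².
  Combine using the Brahmagupta–Fibonacci identity (a² + b²)(c² + d²) = (ac − bd)² + (ad + bc)² = (ac + bd)² + (ad − bc)²:
  61 · 109 = 6649: from (5² + 6²)(3² + 10²), take (5·3 − 6·10, 5·10 + 6·3) = (15 − 60, 50 + 18) = (-45, 68); dropping signs (only squares matter) gives (45, 68); check 45² + 68² = 2025 + 4624 = 6649 ✓.
  Scale by k = 5: (5·45, 5·68) = (225, 340).
Step 4: Order so x ≤ y and verify: 225² + 340² = 50625 + 115600 = 166225 = n. ✓

n = 166225 = 225² + 340² (one valid representation with x ≤ y).


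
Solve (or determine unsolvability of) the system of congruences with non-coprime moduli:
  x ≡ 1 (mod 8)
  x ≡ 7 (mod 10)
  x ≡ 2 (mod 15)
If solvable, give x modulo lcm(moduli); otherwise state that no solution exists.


Moduli 8, 10, 15 are not pairwise coprime, so CRT works modulo lcm(m_i) when all pairwise compatibility conditions hold.
Pairwise compatibility: gcd(m_i, m_j) must divide a_i - a_j for every pair.
Merge one congruence at a time:
  Start: x ≡ 1 (mod 8).
  Combine with x ≡ 7 (mod 10): gcd(8, 10) = 2; 7 - 1 = 6, which IS divisible by 2, so compatible.
    Write x = 1 + 8·t and substitute into x ≡ 7 (mod 10): 8·t ≡ 7 − 1 = 6 (mod 10).
    Divide the congruence (and modulus) by g = 2: 4·t ≡ 3 (mod 5).
    The inverse of 4 mod 5 is 4 (since 4·4 = 16 = 3·5 + 1), so t ≡ 4·3 = 12 ≡ 2 (mod 5).
    Then x = 1 + 8·2 = 17, valid modulo lcm(8, 10) = 40: x ≡ 17 (mod 40).
  Combine with x ≡ 2 (mod 15): gcd(40, 15) = 5; 2 - 17 = -15, which IS divisible by 5, so compatible.
    Write x = 17 + 40·t and substitute into x ≡ 2 (mod 15): 40·t ≡ 2 − 17 = -15 (mod 15).
    Divide the congruence (and modulus) by g = 5: 8·t ≡ -3 (mod 3).
    Reduce coefficients mod 3: 2·t ≡ 0 (mod 3).
    The inverse of 2 mod 3 is 2 (since 2·2 = 4 = 1·3 + 1), so t ≡ 2·0 = 0 ≡ 0 (mod 3).
    Then x = 17 + 40·0 = 17, valid modulo lcm(40, 15) = 120: x ≡ 17 (mod 120).
Verify: 17 mod 8 = 1, 17 mod 10 = 7, 17 mod 15 = 2.

x ≡ 17 (mod 120).
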